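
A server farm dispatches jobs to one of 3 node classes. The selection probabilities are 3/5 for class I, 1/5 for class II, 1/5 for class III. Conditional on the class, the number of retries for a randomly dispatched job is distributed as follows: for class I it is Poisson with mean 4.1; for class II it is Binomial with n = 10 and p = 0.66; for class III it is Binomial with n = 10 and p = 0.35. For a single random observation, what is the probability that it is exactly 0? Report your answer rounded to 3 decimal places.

0.013

Conditional on each class, P(X = 0): I: 0.0165727; II: 2.06438e-05; III: 0.0134627.
By total probability, P(X = 0) = 0.6·0.0165727 + 0.2·2.06438e-05 + 0.2·0.0134627 = 0.0126403.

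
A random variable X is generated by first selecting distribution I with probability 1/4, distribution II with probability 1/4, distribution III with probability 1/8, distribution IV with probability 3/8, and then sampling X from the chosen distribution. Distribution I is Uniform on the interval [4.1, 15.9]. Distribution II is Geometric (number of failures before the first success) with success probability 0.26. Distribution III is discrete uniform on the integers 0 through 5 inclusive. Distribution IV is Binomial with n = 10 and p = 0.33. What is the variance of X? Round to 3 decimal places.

16.049

Per component, I: μ=10, E[X²]=111.603; II: μ=2.84615, E[X²]=19.0473; III: μ=2.5, E[X²]=9.16667; IV: μ=3.3, E[X²]=13.101.
E[X] = 0.25·10 + 0.25·2.84615 + 0.125·2.5 + 0.375·3.3 = 4.76154.
E[X²] = 0.25·111.603 + 0.25·19.0473 + 0.125·9.16667 + 0.375·13.101 = 38.7214.
Var(X) = E[X²] − (E[X])² = 38.7214 − 22.6722 = 16.0491.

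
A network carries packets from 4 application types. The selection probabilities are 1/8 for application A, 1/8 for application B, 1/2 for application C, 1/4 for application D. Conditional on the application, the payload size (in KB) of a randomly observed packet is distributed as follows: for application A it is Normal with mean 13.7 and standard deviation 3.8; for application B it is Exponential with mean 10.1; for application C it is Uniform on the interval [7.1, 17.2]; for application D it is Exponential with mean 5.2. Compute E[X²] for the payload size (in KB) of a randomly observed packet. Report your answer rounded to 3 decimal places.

For each component E[X²] = Var + (mean)², giving A: 202.13; B: 204.02; C: 156.123; D: 54.08.
Overall E[X²] = 0.125·202.13 + 0.125·204.02 + 0.5·156.123 + 0.25·54.08 = 142.35.

142.350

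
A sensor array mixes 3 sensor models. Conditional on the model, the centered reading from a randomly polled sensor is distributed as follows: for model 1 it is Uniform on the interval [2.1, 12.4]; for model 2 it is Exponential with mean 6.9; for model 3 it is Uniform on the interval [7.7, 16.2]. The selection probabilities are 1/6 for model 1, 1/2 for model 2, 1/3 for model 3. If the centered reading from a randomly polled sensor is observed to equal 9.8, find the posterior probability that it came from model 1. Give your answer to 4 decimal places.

Likelihoods f(9.8 | ·): 1: 0.0970874; 2: 0.0350209; 3: 0.117647.
Posterior ∝ prior × likelihood. Numerator for 1: 0.166667·0.0970874 = 0.0161812.
Normalizing constant: 0.166667·0.0970874 + 0.5·0.0350209 + 0.333333·0.117647 = 0.0729073.
P(1 | observation) = 0.0161812 / 0.0729073 = 0.221942.

0.2219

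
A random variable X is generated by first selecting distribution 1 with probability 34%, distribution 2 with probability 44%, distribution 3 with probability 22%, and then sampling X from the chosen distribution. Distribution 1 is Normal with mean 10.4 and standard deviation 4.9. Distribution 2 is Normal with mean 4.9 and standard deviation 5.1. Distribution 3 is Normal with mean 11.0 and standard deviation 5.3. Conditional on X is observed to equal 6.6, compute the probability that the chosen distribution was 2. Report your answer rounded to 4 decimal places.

0.5026

Likelihoods f(6.6 | ·): 1: 0.0602724; 2: 0.0739967; 3: 0.0533302.
Posterior ∝ prior × likelihood. Numerator for 2: 0.44·0.0739967 = 0.0325586.
Normalizing constant: 0.34·0.0602724 + 0.44·0.0739967 + 0.22·0.0533302 = 0.0647838.
P(2 | observation) = 0.0325586 / 0.0647838 = 0.502572.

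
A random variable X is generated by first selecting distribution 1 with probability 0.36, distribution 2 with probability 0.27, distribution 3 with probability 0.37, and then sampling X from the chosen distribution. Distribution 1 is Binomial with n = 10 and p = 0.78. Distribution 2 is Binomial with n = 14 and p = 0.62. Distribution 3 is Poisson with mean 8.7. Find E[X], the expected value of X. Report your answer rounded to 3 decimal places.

8.371

Component means — 1: 7.8; 2: 8.68; 3: 8.7.
E[X] = 0.36·7.8 + 0.27·8.68 + 0.37·8.7 = 8.3706.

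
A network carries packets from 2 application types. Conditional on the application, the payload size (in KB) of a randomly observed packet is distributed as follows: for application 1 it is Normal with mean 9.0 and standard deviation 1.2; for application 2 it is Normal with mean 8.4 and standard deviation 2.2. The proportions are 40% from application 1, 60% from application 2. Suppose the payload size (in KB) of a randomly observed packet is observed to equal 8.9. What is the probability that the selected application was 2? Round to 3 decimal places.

0.444

Likelihoods f(8.9 | ·): 1: 0.3313; 2: 0.176714.
Posterior ∝ prior × likelihood. Numerator for 2: 0.6·0.176714 = 0.106028.
Normalizing constant: 0.4·0.3313 + 0.6·0.176714 = 0.238548.
P(2 | observation) = 0.106028 / 0.238548 = 0.444474.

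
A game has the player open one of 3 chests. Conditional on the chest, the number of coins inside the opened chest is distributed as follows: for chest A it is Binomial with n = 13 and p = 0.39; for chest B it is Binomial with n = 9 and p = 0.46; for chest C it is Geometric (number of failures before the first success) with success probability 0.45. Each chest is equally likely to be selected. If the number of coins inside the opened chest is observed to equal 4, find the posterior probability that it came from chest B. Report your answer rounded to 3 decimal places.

0.525

Likelihoods P(X=4 | ·): A: 0.193434; B: 0.259042; C: 0.0411778.
Posterior ∝ prior × likelihood. Numerator for B: 0.333333·0.259042 = 0.0863474.
Normalizing constant: 0.333333·0.193434 + 0.333333·0.259042 + 0.333333·0.0411778 = 0.164551.
P(B | observation) = 0.0863474 / 0.164551 = 0.524744.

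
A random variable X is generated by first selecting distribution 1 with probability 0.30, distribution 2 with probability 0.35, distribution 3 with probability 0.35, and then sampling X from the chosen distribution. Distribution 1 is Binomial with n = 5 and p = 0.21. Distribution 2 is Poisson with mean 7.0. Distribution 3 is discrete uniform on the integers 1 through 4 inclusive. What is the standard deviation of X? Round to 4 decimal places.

Per component, 1: μ=1.05, E[X²]=1.932; 2: μ=7, E[X²]=56; 3: μ=2.5, E[X²]=7.5.
E[X] = 0.3·1.05 + 0.35·7 + 0.35·2.5 = 3.64.
E[X²] = 0.3·1.932 + 0.35·56 + 0.35·7.5 = 22.8046.
Var(X) = E[X²] − (E[X])² = 22.8046 − 13.2496 = 9.555.
SD(X) = √9.555 = 3.09112.

3.0911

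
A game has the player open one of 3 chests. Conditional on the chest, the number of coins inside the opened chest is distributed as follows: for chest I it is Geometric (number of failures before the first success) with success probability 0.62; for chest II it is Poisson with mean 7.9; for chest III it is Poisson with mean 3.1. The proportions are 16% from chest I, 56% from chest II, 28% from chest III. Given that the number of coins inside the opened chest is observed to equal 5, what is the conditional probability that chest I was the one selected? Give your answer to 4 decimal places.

Likelihoods P(X=5 | ·): I: 0.00491258; II: 0.0950666; III: 0.107477.
Posterior ∝ prior × likelihood. Numerator for I: 0.16·0.00491258 = 0.000786013.
Normalizing constant: 0.16·0.00491258 + 0.56·0.0950666 + 0.28·0.107477 = 0.0841168.
P(I | observation) = 0.000786013 / 0.0841168 = 0.00934431.

0.0093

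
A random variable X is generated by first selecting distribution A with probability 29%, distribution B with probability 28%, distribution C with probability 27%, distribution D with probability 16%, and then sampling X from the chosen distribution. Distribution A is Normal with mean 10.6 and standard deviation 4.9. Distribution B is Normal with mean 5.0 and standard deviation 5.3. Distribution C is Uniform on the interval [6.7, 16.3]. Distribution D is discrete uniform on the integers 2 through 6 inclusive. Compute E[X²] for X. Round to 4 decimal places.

95.0736

For each component E[X²] = Var + (mean)², giving A: 136.37; B: 53.09; C: 139.93; D: 18.
Overall E[X²] = 0.29·136.37 + 0.28·53.09 + 0.27·139.93 + 0.16·18 = 95.0736.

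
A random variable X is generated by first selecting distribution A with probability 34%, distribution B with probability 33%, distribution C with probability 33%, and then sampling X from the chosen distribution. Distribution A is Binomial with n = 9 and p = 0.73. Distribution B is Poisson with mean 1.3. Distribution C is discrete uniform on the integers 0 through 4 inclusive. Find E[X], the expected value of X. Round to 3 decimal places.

3.323

Component means — A: 6.57; B: 1.3; C: 2.
E[X] = 0.34·6.57 + 0.33·1.3 + 0.33·2 = 3.3228.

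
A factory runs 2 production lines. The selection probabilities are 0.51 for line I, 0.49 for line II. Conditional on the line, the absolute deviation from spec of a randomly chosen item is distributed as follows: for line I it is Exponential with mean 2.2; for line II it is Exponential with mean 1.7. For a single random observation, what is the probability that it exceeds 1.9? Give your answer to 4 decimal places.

0.3753

Conditional on each line, P(X > 1.9): I: 0.421626; II: 0.327048.
By total probability, P(X > 1.9) = 0.51·0.421626 + 0.49·0.327048 = 0.375283.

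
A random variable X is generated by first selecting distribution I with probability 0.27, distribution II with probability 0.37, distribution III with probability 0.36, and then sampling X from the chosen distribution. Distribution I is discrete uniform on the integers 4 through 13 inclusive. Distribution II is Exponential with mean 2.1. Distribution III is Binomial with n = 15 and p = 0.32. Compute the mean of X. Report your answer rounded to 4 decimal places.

4.8000

Component means — I: 8.5; II: 2.1; III: 4.8.
E[X] = 0.27·8.5 + 0.37·2.1 + 0.36·4.8 = 4.8.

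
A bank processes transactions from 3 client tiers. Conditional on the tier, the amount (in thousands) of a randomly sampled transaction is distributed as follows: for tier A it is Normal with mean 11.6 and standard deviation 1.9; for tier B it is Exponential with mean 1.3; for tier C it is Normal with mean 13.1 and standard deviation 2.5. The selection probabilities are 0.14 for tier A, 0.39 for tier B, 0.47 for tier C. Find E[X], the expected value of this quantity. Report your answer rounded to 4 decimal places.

8.2880

Component means — A: 11.6; B: 1.3; C: 13.1.
E[X] = 0.14·11.6 + 0.39·1.3 + 0.47·13.1 = 8.288.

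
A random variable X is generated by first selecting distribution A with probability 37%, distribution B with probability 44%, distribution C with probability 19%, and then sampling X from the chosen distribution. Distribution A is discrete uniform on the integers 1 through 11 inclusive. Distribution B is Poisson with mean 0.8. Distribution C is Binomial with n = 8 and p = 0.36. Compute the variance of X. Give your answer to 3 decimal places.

9.850

Per component, A: μ=6, E[X²]=46; B: μ=0.8, E[X²]=1.44; C: μ=2.88, E[X²]=10.1376.
E[X] = 0.37·6 + 0.44·0.8 + 0.19·2.88 = 3.1192.
E[X²] = 0.37·46 + 0.44·1.44 + 0.19·10.1376 = 19.5797.
Var(X) = E[X²] − (E[X])² = 19.5797 − 9.72941 = 9.85034.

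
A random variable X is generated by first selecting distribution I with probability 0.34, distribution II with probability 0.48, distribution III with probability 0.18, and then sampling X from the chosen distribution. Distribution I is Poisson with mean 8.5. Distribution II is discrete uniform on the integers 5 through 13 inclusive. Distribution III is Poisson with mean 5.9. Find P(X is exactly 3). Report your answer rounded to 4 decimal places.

Conditional on each component, P(X = 3): I: 0.0208258; II: 0; III: 0.0937707.
By total probability, P(X = 3) = 0.34·0.0208258 + 0.48·0 + 0.18·0.0937707 = 0.0239595.

0.0240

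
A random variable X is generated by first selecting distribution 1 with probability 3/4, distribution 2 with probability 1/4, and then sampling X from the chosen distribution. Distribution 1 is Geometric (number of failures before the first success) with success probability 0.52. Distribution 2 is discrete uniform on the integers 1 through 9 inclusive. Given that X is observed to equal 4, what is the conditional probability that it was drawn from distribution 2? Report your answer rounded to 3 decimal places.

0.573

Likelihoods P(X=4 | ·): 1: 0.0276038; 2: 0.111111.
Posterior ∝ prior × likelihood. Numerator for 2: 0.25·0.111111 = 0.0277778.
Normalizing constant: 0.75·0.0276038 + 0.25·0.111111 = 0.0484806.
P(2 | observation) = 0.0277778 / 0.0484806 = 0.572967.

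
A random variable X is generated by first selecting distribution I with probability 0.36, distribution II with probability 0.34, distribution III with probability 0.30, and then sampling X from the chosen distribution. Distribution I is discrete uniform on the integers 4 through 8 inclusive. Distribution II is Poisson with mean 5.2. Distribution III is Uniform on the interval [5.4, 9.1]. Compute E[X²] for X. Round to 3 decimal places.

For each component E[X²] = Var + (mean)², giving I: 38; II: 32.24; III: 53.7033.
Overall E[X²] = 0.36·38 + 0.34·32.24 + 0.3·53.7033 = 40.7526.

40.753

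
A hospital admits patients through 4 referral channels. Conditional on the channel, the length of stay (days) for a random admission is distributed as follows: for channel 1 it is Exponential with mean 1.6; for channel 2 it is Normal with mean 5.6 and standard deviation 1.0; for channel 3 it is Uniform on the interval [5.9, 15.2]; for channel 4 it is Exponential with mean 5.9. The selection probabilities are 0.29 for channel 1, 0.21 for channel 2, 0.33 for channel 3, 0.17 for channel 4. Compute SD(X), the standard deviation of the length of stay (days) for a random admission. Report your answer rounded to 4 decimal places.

Per component, 1: μ=1.6, E[X²]=5.12; 2: μ=5.6, E[X²]=32.36; 3: μ=10.55, E[X²]=118.51; 4: μ=5.9, E[X²]=69.62.
E[X] = 0.29·1.6 + 0.21·5.6 + 0.33·10.55 + 0.17·5.9 = 6.1245.
E[X²] = 0.29·5.12 + 0.21·32.36 + 0.33·118.51 + 0.17·69.62 = 59.2241.
Var(X) = E[X²] − (E[X])² = 59.2241 − 37.5095 = 21.7146.
SD(X) = √21.7146 = 4.65989.

4.6599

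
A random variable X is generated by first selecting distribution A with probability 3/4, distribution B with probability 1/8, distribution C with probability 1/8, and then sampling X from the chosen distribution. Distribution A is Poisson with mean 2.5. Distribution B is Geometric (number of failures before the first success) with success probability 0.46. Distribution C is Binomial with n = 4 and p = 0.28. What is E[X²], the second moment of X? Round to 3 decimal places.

7.311

For each component E[X²] = Var + (mean)², giving A: 8.75; B: 3.93006; C: 2.0608.
Overall E[X²] = 0.75·8.75 + 0.125·3.93006 + 0.125·2.0608 = 7.31136.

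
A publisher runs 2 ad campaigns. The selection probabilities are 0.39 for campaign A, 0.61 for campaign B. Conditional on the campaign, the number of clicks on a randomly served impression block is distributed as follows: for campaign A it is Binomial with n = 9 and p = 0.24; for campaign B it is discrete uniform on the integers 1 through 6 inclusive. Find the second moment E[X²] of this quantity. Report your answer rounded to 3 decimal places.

11.711

For each component E[X²] = Var + (mean)², giving A: 6.3072; B: 15.1667.
Overall E[X²] = 0.39·6.3072 + 0.61·15.1667 = 11.7115.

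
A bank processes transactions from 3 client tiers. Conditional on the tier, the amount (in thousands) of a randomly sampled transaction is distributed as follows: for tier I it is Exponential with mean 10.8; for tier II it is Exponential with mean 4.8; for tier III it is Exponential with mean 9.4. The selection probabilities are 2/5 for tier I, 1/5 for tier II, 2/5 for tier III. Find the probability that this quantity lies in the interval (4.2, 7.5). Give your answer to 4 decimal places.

0.1886

Conditional on each tier, P(4.2 < X < 7.5): I: 0.178458; II: 0.207251; III: 0.18938.
By total probability, P(4.2 < X < 7.5) = 0.4·0.178458 + 0.2·0.207251 + 0.4·0.18938 = 0.188585.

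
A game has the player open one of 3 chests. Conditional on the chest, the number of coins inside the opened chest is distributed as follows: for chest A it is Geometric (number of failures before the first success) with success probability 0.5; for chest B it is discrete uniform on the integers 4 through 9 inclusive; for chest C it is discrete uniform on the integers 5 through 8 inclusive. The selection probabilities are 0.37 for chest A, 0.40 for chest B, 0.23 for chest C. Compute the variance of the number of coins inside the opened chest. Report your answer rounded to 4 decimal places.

Per component, A: μ=1, E[X²]=3; B: μ=6.5, E[X²]=45.1667; C: μ=6.5, E[X²]=43.5.
E[X] = 0.37·1 + 0.4·6.5 + 0.23·6.5 = 4.465.
E[X²] = 0.37·3 + 0.4·45.1667 + 0.23·43.5 = 29.1817.
Var(X) = E[X²] − (E[X])² = 29.1817 − 19.9362 = 9.24544.

9.2454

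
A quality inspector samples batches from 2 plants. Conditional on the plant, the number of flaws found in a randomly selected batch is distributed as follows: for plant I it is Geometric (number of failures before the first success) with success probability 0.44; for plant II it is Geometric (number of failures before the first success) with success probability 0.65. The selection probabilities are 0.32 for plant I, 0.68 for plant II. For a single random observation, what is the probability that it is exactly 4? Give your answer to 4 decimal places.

0.0205

Conditional on each plant, P(X = 4): I: 0.0432718; II: 0.00975406.
By total probability, P(X = 4) = 0.32·0.0432718 + 0.68·0.00975406 = 0.0204797.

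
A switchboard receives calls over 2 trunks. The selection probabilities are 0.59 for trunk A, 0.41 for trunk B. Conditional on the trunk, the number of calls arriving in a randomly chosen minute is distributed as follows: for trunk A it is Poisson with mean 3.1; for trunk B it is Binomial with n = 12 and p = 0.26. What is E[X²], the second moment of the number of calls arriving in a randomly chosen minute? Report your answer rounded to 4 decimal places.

For each component E[X²] = Var + (mean)², giving A: 12.71; B: 12.0432.
Overall E[X²] = 0.59·12.71 + 0.41·12.0432 = 12.4366.

12.4366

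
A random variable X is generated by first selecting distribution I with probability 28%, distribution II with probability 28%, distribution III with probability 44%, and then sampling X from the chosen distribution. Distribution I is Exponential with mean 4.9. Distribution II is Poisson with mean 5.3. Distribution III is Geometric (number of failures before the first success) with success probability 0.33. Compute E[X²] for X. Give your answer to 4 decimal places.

27.3156

For each component E[X²] = Var + (mean)², giving I: 48.02; II: 33.39; III: 10.2746.
Overall E[X²] = 0.28·48.02 + 0.28·33.39 + 0.44·10.2746 = 27.3156.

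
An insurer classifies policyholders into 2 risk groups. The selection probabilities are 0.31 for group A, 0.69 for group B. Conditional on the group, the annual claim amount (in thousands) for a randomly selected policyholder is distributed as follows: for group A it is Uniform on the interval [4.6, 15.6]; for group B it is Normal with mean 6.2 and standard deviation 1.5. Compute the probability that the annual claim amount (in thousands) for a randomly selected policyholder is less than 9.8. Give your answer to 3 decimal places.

0.831

Conditional on each group, P(X < 9.8): A: 0.472727; B: 0.991802.
By total probability, P(X < 9.8) = 0.31·0.472727 + 0.69·0.991802 = 0.830889.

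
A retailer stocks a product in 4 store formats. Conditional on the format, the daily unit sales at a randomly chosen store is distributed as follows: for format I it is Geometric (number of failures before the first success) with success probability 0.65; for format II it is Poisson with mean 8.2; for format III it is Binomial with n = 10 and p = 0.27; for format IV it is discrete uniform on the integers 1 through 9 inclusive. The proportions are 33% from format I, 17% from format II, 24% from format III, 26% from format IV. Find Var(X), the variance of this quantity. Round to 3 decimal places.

11.262

Per component, I: μ=0.538462, E[X²]=1.11834; II: μ=8.2, E[X²]=75.44; III: μ=2.7, E[X²]=9.261; IV: μ=5, E[X²]=31.6667.
E[X] = 0.33·0.538462 + 0.17·8.2 + 0.24·2.7 + 0.26·5 = 3.51969.
E[X²] = 0.33·1.11834 + 0.17·75.44 + 0.24·9.261 + 0.26·31.6667 = 23.6498.
Var(X) = E[X²] − (E[X])² = 23.6498 − 12.3882 = 11.2616.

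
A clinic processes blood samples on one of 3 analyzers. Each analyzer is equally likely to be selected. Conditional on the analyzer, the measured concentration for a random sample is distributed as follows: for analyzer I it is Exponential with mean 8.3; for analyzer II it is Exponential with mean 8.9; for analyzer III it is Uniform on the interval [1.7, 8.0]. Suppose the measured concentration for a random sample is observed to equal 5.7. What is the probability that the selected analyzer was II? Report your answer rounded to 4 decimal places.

0.2126

Likelihoods f(5.7 | ·): I: 0.0606278; II: 0.0592197; III: 0.15873.
Posterior ∝ prior × likelihood. Numerator for II: 0.333333·0.0592197 = 0.0197399.
Normalizing constant: 0.333333·0.0606278 + 0.333333·0.0592197 + 0.333333·0.15873 = 0.0928592.
P(II | observation) = 0.0197399 / 0.0928592 = 0.212579.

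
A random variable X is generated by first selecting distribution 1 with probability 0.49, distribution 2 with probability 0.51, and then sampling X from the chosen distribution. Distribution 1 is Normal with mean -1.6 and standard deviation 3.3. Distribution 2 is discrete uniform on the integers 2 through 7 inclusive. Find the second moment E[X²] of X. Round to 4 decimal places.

For each component E[X²] = Var + (mean)², giving 1: 13.45; 2: 23.1667.
Overall E[X²] = 0.49·13.45 + 0.51·23.1667 = 18.4055.

18.4055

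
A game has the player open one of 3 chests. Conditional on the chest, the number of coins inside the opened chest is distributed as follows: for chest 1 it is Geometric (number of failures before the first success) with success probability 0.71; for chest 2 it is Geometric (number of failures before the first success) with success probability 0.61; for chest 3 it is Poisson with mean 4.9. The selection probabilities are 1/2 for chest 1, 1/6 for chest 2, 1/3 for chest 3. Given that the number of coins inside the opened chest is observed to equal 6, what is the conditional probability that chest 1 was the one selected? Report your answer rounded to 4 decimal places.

0.0044

Likelihoods P(X=6 | ·): 1: 0.000422325; 2: 0.00214643; 3: 0.143153.
Posterior ∝ prior × likelihood. Numerator for 1: 0.5·0.000422325 = 0.000211162.
Normalizing constant: 0.5·0.000422325 + 0.166667·0.00214643 + 0.333333·0.143153 = 0.0482866.
P(1 | observation) = 0.000211162 / 0.0482866 = 0.0043731.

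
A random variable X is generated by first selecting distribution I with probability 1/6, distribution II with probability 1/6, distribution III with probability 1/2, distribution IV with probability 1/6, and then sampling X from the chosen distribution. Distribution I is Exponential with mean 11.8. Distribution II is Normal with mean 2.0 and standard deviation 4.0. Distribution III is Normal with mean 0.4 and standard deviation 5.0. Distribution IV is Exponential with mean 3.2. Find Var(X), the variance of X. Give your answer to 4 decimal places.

Per component, I: μ=11.8, E[X²]=278.48; II: μ=2, E[X²]=20; III: μ=0.4, E[X²]=25.16; IV: μ=3.2, E[X²]=20.48.
E[X] = 0.166667·11.8 + 0.166667·2 + 0.5·0.4 + 0.166667·3.2 = 3.03333.
E[X²] = 0.166667·278.48 + 0.166667·20 + 0.5·25.16 + 0.166667·20.48 = 65.74.
Var(X) = E[X²] − (E[X])² = 65.74 − 9.20111 = 56.5389.

56.5389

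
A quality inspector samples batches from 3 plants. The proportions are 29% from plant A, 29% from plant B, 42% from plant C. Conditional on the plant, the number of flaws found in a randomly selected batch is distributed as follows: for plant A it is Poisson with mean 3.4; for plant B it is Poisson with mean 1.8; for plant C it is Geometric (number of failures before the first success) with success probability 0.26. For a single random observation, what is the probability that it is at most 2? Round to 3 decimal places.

0.560

Conditional on each plant, P(X ≤ 2): A: 0.33974; B: 0.730621; C: 0.594776.
By total probability, P(X ≤ 2) = 0.29·0.33974 + 0.29·0.730621 + 0.42·0.594776 = 0.560211.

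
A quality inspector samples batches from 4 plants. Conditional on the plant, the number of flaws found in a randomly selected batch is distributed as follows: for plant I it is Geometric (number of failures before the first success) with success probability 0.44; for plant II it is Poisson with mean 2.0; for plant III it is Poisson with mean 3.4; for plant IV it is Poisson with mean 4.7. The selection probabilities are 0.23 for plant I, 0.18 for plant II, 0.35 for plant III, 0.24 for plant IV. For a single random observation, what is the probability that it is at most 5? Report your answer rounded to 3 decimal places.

0.865

Conditional on each plant, P(X ≤ 5): I: 0.969159; II: 0.983436; III: 0.870542; IV: 0.668438.
By total probability, P(X ≤ 5) = 0.23·0.969159 + 0.18·0.983436 + 0.35·0.870542 + 0.24·0.668438 = 0.86504.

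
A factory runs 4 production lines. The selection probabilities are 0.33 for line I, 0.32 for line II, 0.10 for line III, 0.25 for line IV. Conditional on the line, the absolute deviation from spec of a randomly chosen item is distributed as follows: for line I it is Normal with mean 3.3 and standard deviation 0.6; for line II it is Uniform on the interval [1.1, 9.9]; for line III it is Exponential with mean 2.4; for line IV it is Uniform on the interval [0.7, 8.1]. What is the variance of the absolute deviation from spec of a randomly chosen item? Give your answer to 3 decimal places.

Per component, I: μ=3.3, E[X²]=11.25; II: μ=5.5, E[X²]=36.7033; III: μ=2.4, E[X²]=11.52; IV: μ=4.4, E[X²]=23.9233.
E[X] = 0.33·3.3 + 0.32·5.5 + 0.1·2.4 + 0.25·4.4 = 4.189.
E[X²] = 0.33·11.25 + 0.32·36.7033 + 0.1·11.52 + 0.25·23.9233 = 22.5904.
Var(X) = E[X²] − (E[X])² = 22.5904 − 17.5477 = 5.04268.

5.043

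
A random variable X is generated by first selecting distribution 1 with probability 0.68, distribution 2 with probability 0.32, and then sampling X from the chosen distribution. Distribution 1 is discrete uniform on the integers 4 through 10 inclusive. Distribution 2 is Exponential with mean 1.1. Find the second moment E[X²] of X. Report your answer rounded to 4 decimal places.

36.8144

For each component E[X²] = Var + (mean)², giving 1: 53; 2: 2.42.
Overall E[X²] = 0.68·53 + 0.32·2.42 = 36.8144.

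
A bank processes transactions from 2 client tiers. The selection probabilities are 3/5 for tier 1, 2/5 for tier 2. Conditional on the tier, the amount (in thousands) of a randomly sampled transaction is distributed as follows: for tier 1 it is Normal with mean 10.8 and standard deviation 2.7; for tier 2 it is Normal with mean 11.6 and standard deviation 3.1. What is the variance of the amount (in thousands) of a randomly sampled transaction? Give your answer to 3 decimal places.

8.372

Per component, 1: μ=10.8, E[X²]=123.93; 2: μ=11.6, E[X²]=144.17.
E[X] = 0.6·10.8 + 0.4·11.6 = 11.12.
E[X²] = 0.6·123.93 + 0.4·144.17 = 132.026.
Var(X) = E[X²] − (E[X])² = 132.026 − 123.654 = 8.3716.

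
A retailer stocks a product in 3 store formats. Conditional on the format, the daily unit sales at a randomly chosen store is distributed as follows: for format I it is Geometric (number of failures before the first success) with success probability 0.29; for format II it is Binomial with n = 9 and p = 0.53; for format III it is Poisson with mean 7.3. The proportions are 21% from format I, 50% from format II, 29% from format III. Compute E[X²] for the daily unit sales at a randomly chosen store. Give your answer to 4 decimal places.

33.1001

For each component E[X²] = Var + (mean)², giving I: 14.4364; II: 24.9948; III: 60.59.
Overall E[X²] = 0.21·14.4364 + 0.5·24.9948 + 0.29·60.59 = 33.1001.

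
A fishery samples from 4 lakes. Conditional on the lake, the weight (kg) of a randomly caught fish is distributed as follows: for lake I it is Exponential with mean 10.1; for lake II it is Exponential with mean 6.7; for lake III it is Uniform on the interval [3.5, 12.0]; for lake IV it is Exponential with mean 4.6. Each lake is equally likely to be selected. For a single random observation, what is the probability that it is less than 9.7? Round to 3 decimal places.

0.748

Conditional on each lake, P(X < 9.7): I: 0.617259; II: 0.764904; III: 0.729412; IV: 0.878604.
By total probability, P(X < 9.7) = 0.25·0.617259 + 0.25·0.764904 + 0.25·0.729412 + 0.25·0.878604 = 0.747545.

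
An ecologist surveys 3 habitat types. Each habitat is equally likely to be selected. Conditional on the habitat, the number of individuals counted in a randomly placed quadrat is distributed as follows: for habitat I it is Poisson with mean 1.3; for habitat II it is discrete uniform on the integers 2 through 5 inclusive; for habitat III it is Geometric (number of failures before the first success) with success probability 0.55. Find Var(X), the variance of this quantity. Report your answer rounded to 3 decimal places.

Per component, I: μ=1.3, E[X²]=2.99; II: μ=3.5, E[X²]=13.5; III: μ=0.818182, E[X²]=2.15702.
E[X] = 0.333333·1.3 + 0.333333·3.5 + 0.333333·0.818182 = 1.87273.
E[X²] = 0.333333·2.99 + 0.333333·13.5 + 0.333333·2.15702 = 6.21567.
Var(X) = E[X²] − (E[X])² = 6.21567 − 3.50711 = 2.70857.

2.709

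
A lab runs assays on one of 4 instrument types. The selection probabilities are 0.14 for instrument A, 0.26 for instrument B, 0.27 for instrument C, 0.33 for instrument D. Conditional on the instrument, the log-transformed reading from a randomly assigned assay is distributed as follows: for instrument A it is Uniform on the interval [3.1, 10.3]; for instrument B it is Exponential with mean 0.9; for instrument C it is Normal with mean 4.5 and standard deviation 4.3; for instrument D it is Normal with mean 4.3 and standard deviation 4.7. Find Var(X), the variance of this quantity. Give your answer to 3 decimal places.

Per component, A: μ=6.7, E[X²]=49.21; B: μ=0.9, E[X²]=1.62; C: μ=4.5, E[X²]=38.74; D: μ=4.3, E[X²]=40.58.
E[X] = 0.14·6.7 + 0.26·0.9 + 0.27·4.5 + 0.33·4.3 = 3.806.
E[X²] = 0.14·49.21 + 0.26·1.62 + 0.27·38.74 + 0.33·40.58 = 31.1618.
Var(X) = E[X²] − (E[X])² = 31.1618 − 14.4856 = 16.6762.

16.676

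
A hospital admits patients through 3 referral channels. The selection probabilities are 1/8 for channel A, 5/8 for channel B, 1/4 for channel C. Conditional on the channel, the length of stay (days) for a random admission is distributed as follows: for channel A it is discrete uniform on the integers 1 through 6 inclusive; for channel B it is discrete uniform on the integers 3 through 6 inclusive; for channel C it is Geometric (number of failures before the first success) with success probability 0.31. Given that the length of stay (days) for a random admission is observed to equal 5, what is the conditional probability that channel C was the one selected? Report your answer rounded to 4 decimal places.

Likelihoods P(X=5 | ·): A: 0.166667; B: 0.25; C: 0.048485.
Posterior ∝ prior × likelihood. Numerator for C: 0.25·0.048485 = 0.0121212.
Normalizing constant: 0.125·0.166667 + 0.625·0.25 + 0.25·0.048485 = 0.189205.
P(C | observation) = 0.0121212 / 0.189205 = 0.0640642.

0.0641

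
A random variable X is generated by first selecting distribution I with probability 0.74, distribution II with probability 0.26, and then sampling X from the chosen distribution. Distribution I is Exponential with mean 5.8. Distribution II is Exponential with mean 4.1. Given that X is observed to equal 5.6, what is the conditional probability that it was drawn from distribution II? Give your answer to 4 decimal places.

Likelihoods f(5.6 | ·): I: 0.0656528; II: 0.0622348.
Posterior ∝ prior × likelihood. Numerator for II: 0.26·0.0622348 = 0.0161811.
Normalizing constant: 0.74·0.0656528 + 0.26·0.0622348 = 0.0647641.
P(II | observation) = 0.0161811 / 0.0647641 = 0.249846.

0.2498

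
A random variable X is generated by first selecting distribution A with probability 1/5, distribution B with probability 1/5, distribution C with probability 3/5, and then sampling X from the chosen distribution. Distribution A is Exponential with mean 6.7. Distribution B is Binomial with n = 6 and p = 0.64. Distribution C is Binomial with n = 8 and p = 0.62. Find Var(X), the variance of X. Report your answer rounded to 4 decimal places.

11.2264

Per component, A: μ=6.7, E[X²]=89.78; B: μ=3.84, E[X²]=16.128; C: μ=4.96, E[X²]=26.4864.
E[X] = 0.2·6.7 + 0.2·3.84 + 0.6·4.96 = 5.084.
E[X²] = 0.2·89.78 + 0.2·16.128 + 0.6·26.4864 = 37.0734.
Var(X) = E[X²] − (E[X])² = 37.0734 − 25.8471 = 11.2264.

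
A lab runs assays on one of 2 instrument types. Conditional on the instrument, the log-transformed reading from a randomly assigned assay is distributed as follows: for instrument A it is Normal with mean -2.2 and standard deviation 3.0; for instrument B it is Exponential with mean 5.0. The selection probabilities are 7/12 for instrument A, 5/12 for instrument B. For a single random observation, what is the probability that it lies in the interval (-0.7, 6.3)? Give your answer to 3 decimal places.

0.477

Conditional on each instrument, P(-0.7 < X < 6.3): A: 0.306234; B: 0.716346.
By total probability, P(-0.7 < X < 6.3) = 0.583333·0.306234 + 0.416667·0.716346 = 0.477114.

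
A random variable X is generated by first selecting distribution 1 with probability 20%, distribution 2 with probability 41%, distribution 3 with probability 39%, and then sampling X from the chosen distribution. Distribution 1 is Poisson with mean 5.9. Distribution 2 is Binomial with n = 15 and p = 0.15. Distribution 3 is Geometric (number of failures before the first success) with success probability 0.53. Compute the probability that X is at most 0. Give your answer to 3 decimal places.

0.243

Conditional on each component, P(X ≤ 0): 1: 0.00273944; 2: 0.0873542; 3: 0.53.
By total probability, P(X ≤ 0) = 0.2·0.00273944 + 0.41·0.0873542 + 0.39·0.53 = 0.243063.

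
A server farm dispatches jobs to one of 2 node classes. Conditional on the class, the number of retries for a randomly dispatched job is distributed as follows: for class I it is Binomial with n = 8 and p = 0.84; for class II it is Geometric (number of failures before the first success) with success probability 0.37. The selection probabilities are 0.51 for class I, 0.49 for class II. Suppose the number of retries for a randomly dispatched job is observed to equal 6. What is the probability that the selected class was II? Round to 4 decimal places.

Likelihoods P(X=6 | ·): I: 0.25181; II: 0.0231337.
Posterior ∝ prior × likelihood. Numerator for II: 0.49·0.0231337 = 0.0113355.
Normalizing constant: 0.51·0.25181 + 0.49·0.0231337 = 0.139759.
P(II | observation) = 0.0113355 / 0.139759 = 0.0811077.

0.0811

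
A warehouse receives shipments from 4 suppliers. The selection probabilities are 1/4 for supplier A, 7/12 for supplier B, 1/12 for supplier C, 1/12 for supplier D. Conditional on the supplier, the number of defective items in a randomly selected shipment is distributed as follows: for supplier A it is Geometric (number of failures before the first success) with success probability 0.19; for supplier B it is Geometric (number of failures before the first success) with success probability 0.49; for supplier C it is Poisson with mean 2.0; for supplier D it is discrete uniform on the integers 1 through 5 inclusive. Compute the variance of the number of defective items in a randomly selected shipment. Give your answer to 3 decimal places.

9.074

Per component, A: μ=4.26316, E[X²]=40.6122; B: μ=1.04082, E[X²]=3.20741; C: μ=2, E[X²]=6; D: μ=3, E[X²]=11.
E[X] = 0.25·4.26316 + 0.583333·1.04082 + 0.0833333·2 + 0.0833333·3 = 2.0896.
E[X²] = 0.25·40.6122 + 0.583333·3.20741 + 0.0833333·6 + 0.0833333·11 = 13.4407.
Var(X) = E[X²] − (E[X])² = 13.4407 − 4.36642 = 9.07428.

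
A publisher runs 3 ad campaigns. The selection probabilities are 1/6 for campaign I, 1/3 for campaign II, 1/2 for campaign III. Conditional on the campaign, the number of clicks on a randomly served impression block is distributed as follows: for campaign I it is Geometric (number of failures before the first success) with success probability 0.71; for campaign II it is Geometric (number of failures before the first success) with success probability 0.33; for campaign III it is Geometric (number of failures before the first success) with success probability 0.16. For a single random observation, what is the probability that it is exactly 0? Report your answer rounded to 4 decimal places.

Conditional on each campaign, P(X = 0): I: 0.71; II: 0.33; III: 0.16.
By total probability, P(X = 0) = 0.166667·0.71 + 0.333333·0.33 + 0.5·0.16 = 0.308333.

0.3083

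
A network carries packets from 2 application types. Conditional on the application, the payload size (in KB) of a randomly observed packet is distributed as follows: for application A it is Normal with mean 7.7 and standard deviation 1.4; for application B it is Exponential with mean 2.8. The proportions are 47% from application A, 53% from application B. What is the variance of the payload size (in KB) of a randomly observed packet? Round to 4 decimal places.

11.0573

Per component, A: μ=7.7, E[X²]=61.25; B: μ=2.8, E[X²]=15.68.
E[X] = 0.47·7.7 + 0.53·2.8 = 5.103.
E[X²] = 0.47·61.25 + 0.53·15.68 = 37.0979.
Var(X) = E[X²] − (E[X])² = 37.0979 − 26.0406 = 11.0573.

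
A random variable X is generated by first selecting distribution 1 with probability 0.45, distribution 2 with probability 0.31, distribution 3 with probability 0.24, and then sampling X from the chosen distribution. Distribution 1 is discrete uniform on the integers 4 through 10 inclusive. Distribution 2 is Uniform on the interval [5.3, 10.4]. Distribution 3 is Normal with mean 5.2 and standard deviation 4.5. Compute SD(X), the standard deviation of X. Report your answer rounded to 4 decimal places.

Per component, 1: μ=7, E[X²]=53; 2: μ=7.85, E[X²]=63.79; 3: μ=5.2, E[X²]=47.29.
E[X] = 0.45·7 + 0.31·7.85 + 0.24·5.2 = 6.8315.
E[X²] = 0.45·53 + 0.31·63.79 + 0.24·47.29 = 54.9745.
Var(X) = E[X²] − (E[X])² = 54.9745 − 46.6694 = 8.30511.
SD(X) = √8.30511 = 2.88186.

2.8819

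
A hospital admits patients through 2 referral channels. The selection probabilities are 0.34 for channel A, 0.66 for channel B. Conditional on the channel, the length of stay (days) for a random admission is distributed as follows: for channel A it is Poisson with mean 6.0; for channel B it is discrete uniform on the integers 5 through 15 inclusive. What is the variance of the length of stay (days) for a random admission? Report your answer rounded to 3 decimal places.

Per component, A: μ=6, E[X²]=42; B: μ=10, E[X²]=110.
E[X] = 0.34·6 + 0.66·10 = 8.64.
E[X²] = 0.34·42 + 0.66·110 = 86.88.
Var(X) = E[X²] − (E[X])² = 86.88 − 74.6496 = 12.2304.

12.230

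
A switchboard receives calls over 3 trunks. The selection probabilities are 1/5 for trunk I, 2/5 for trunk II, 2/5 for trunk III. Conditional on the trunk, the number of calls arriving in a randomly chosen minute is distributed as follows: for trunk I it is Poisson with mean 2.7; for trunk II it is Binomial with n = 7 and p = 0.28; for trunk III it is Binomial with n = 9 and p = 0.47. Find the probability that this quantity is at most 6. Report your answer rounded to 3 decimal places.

Conditional on each trunk, P(X ≤ 6): I: 0.979431; II: 0.999865; III: 0.936291.
By total probability, P(X ≤ 6) = 0.2·0.979431 + 0.4·0.999865 + 0.4·0.936291 = 0.970349.

0.970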